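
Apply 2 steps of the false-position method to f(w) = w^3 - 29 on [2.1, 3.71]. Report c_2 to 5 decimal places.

3.03226

f(2.100000) = -19.739000, f(3.710000) = 22.064811
step 1: c = 2.860213, f(c) = -5.601123 < 0 → new bracket [2.860213, 3.710000]
step 2: c = 3.032257, f(c) = -1.119665 < 0 → new bracket [3.032257, 3.710000]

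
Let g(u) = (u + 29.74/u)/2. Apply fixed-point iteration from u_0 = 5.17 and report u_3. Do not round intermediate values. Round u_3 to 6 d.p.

u_1 = g(5.170000) = 5.461209
u_2 = g(5.461209) = 5.453445
u_3 = g(5.453445) = 5.453439

5.453439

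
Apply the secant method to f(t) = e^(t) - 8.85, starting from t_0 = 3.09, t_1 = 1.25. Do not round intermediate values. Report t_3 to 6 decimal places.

2.412236

f(t_0) = 13.127078, f(t_1) = -5.359657
t_2 = 1.250000 - (-5.359657)·(1.250000 - 3.090000)/(-5.359657 - (13.127078)) = 1.783451; f(t_2) = -2.899644
t_3 = 1.783451 - (-2.899644)·(1.783451 - 1.250000)/(-2.899644 - (-5.359657)) = 2.412236; f(t_3) = 2.308880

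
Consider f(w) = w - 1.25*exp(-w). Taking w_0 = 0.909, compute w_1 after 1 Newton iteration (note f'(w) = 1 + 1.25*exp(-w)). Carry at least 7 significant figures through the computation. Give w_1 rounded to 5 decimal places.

0.63943

w_0 = 0.909000: f = 0.405341, f' = 1.503659 → w_1 = 0.909000 - (0.405341)/(1.503659) = 0.639430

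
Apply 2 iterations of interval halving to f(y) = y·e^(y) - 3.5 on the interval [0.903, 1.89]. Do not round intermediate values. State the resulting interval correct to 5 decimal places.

f(0.903000) = -1.272305, f(1.890000) = 9.010607 (opposite signs)
step 1: m = 1.396500, f(m) = 2.143301 > 0 → root in [0.903000, 1.396500]
step 2: m = 1.149750, f(m) = 0.130225 > 0 → root in [0.903000, 1.149750]

[0.90300, 1.14975]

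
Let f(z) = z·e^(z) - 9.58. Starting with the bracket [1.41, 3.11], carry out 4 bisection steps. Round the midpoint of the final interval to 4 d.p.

f(1.410000) = -3.804703, f(3.110000) = 60.149448 (opposite signs)
step 1: m = 2.260000, f(m) = 12.077782 > 0 → root in [1.410000, 2.260000]
step 2: m = 1.835000, f(m) = 1.916521 > 0 → root in [1.410000, 1.835000]
step 3: m = 1.622500, f(m) = -1.360839 < 0 → root in [1.622500, 1.835000]
step 4: m = 1.728750, f(m) = 0.159099 > 0 → root in [1.622500, 1.728750]
Midpoint of [1.622500, 1.728750] = 1.675625

1.6756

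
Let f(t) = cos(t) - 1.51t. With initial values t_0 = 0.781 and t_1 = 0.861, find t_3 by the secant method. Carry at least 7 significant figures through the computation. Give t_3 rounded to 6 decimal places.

0.561406

Secant update: t_(k+1) = t_k − f(t_k)·(t_k − t_(k-1))/(f(t_k) − f(t_(k-1))).
f(t_0) = -0.469100, f(t_1) = -0.648431
t_2 = 0.861000 - (-0.648431)·(0.861000 - 0.781000)/(-0.648431 - (-0.469100)) = 0.571733; f(t_2) = -0.022352
t_3 = 0.571733 - (-0.022352)·(0.571733 - 0.861000)/(-0.022352 - (-0.648431)) = 0.561406; f(t_3) = -0.001215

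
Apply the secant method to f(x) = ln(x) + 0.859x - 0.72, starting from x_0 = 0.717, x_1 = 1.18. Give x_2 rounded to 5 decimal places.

f(x_0) = -0.436776, f(x_1) = 0.459134
x_2 = 1.180000 - (0.459134)·(1.180000 - 0.717000)/(0.459134 - (-0.436776)) = 0.942723; f(x_2) = 0.030816

0.94272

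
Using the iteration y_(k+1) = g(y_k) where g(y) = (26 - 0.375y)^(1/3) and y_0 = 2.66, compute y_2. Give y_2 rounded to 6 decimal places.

y_1 = g(2.660000) = 2.924115
y_2 = g(2.924115) = 2.920249

2.920249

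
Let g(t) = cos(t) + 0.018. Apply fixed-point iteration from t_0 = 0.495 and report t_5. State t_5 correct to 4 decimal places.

t_1 = g(0.495000) = 0.897969
t_2 = g(0.897969) = 0.641200
t_3 = g(0.641200) = 0.819379
t_4 = g(0.819379) = 0.700675
t_5 = g(0.700675) = 0.782407

0.7824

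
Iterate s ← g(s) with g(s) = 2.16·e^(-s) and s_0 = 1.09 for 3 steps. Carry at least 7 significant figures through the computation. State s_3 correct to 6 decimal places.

0.759763

s_1 = g(1.090000) = 0.726228
s_2 = g(0.726228) = 1.044858
s_3 = g(1.044858) = 0.759763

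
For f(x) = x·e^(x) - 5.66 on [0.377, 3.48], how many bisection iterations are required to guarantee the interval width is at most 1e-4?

Initial width b − a = 3.48 − 0.377 = 3.103000.
After n steps the width is (b−a)/2^n; need (b−a)/2^n ≤ 1e-4.
So n ≥ log₂(3.103000/1e-4) = log₂(31030.0000) ≈ 14.9214.
Hence n = 15.

15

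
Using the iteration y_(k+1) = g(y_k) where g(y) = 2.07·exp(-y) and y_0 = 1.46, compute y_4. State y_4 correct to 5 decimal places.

1.16414

y_1 = g(1.460000) = 0.480729
y_2 = g(0.480729) = 1.279948
y_3 = g(1.279948) = 0.575567
y_4 = g(0.575567) = 1.164139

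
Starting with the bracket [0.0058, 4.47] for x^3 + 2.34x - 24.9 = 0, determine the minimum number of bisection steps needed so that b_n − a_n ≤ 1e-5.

Initial width b − a = 4.47 − 0.0058 = 4.464200.
After n steps the width is (b−a)/2^n; need (b−a)/2^n ≤ 1e-5.
So n ≥ log₂(4.464200/1e-5) = log₂(446420.0000) ≈ 18.7680.
Hence n = 19.

19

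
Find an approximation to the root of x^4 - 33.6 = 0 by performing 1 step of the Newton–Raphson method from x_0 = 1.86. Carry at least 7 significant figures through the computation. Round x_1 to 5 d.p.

Newton update: x ← x − f(x)/f'(x).
f'(x) = 4x^3
x_0 = 1.860000: f = -21.631168, f' = 25.739424 → x_1 = 1.860000 - (-21.631168)/(25.739424) = 2.700391

2.70039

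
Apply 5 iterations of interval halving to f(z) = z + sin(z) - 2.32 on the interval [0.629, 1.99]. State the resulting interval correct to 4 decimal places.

f(0.629000) = -1.102664, f(1.990000) = 0.583413 (opposite signs)
step 1: m = 1.309500, f(m) = -0.044444 < 0 → root in [1.309500, 1.990000]
step 2: m = 1.649750, f(m) = 0.326635 > 0 → root in [1.309500, 1.649750]
step 3: m = 1.479625, f(m) = 0.155472 > 0 → root in [1.309500, 1.479625]
step 4: m = 1.394562, f(m) = 0.059073 > 0 → root in [1.309500, 1.394562]
step 5: m = 1.352031, f(m) = 0.008197 > 0 → root in [1.309500, 1.352031]

[1.3095, 1.3520]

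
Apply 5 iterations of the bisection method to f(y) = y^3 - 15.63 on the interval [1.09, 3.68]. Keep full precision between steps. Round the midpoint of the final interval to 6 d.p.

f(1.090000) = -14.334971, f(3.680000) = 34.206032 (opposite signs)
step 1: m = 2.385000, f(m) = -2.063583 < 0 → root in [2.385000, 3.680000]
step 2: m = 3.032500, f(m) = 12.257041 > 0 → root in [2.385000, 3.032500]
step 3: m = 2.708750, f(m) = 4.244983 > 0 → root in [2.385000, 2.708750]
step 4: m = 2.546875, f(m) = 0.890489 > 0 → root in [2.385000, 2.546875]
step 5: m = 2.465937, f(m) = -0.635009 < 0 → root in [2.465937, 2.546875]
Midpoint of [2.465937, 2.546875] = 2.506406

2.506406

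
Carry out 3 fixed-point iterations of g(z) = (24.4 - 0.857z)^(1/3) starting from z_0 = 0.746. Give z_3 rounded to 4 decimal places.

2.8021

z_1 = g(0.746000) = 2.874879
z_2 = g(2.874879) = 2.799329
z_3 = g(2.799329) = 2.802081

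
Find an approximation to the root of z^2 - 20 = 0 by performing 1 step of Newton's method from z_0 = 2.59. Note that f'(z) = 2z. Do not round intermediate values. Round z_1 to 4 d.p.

5.1560

Newton update: z ← z − f(z)/f'(z).
z_0 = 2.590000: f = -13.291900, f' = 5.180000 → z_1 = 2.590000 - (-13.291900)/(5.180000) = 5.156004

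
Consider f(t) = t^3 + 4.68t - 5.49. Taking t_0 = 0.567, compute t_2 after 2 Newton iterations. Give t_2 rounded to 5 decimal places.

0.97651

f'(t) = 3t^2 + 4.68
t_0 = 0.567000: f = -2.654156, f' = 5.644467 → t_1 = 0.567000 - (-2.654156)/(5.644467) = 1.037223
t_1 = 1.037223: f = 0.480077, f' = 7.907492 → t_2 = 1.037223 - (0.480077)/(7.907492) = 0.976511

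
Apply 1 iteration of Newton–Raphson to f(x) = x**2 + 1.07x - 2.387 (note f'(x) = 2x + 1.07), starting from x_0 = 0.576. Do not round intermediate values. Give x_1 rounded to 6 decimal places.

1.223572

x_0 = 0.576000: f = -1.438904, f' = 2.222000 → x_1 = 0.576000 - (-1.438904)/(2.222000) = 1.223572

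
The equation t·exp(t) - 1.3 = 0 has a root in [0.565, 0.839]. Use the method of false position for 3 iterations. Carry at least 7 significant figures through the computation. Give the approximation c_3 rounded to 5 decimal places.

f(0.565000) = -0.305912, f(0.839000) = 0.641489
step 1: c = 0.653473, f(c) = -0.043889 < 0 → new bracket [0.653473, 0.839000]
step 2: c = 0.665354, f(c) = -0.005767 < 0 → new bracket [0.665354, 0.839000]
step 3: c = 0.666901, f(c) = -0.000749 < 0 → new bracket [0.666901, 0.839000]

0.66690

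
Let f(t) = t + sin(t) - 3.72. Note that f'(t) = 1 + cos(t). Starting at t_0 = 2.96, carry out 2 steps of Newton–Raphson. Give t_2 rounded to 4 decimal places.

Newton update: t ← t − f(t)/f'(t).
t_0 = 2.960000: f = -0.579404, f' = 0.016443 → t_1 = 2.960000 - (-0.579404)/(0.016443) = 38.197777
t_1 = 38.197777: f = 34.956030, f' = 1.878222 → t_2 = 38.197777 - (34.956030)/(1.878222) = 19.586541

19.5865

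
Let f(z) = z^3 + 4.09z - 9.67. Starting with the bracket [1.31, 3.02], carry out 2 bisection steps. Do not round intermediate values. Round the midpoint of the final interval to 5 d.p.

1.52375

f(1.310000) = -2.064009, f(3.020000) = 30.225408 (opposite signs)
step 1: m = 2.165000, f(m) = 9.332692 > 0 → root in [1.310000, 2.165000]
step 2: m = 1.737500, f(m) = 2.681725 > 0 → root in [1.310000, 1.737500]
Midpoint of [1.310000, 1.737500] = 1.523750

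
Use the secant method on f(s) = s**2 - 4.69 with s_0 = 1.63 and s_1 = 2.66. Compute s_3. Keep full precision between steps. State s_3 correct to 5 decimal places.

f(s_0) = -2.033100, f(s_1) = 2.385600
s_2 = 2.660000 - (2.385600)·(2.660000 - 1.630000)/(2.385600 - (-2.033100)) = 2.103916; f(s_2) = -0.263537
s_3 = 2.103916 - (-0.263537)·(2.103916 - 2.660000)/(-0.263537 - (2.385600)) = 2.159236; f(s_3) = -0.027702

2.15924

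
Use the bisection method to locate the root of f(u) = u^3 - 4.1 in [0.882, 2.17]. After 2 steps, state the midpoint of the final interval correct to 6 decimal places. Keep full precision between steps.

1.687000

f(0.882000) = -3.413871, f(2.170000) = 6.118313 (opposite signs)
step 1: m = 1.526000, f(m) = -0.546440 < 0 → root in [1.526000, 2.170000]
step 2: m = 1.848000, f(m) = 2.211112 > 0 → root in [1.526000, 1.848000]
Midpoint of [1.526000, 1.848000] = 1.687000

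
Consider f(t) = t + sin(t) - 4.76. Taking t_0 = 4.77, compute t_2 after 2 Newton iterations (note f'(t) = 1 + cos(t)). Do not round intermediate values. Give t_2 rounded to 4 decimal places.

t_0 = 4.770000: f = -0.988341, f' = 1.057579 → t_1 = 4.770000 - (-0.988341)/(1.057579) = 5.704531
t_1 = 5.704531: f = 0.397634, f' = 1.837200 → t_2 = 5.704531 - (0.397634)/(1.837200) = 5.488097

5.4881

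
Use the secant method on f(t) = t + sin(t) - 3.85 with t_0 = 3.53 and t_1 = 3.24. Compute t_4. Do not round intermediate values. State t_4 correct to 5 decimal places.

f(t_0) = -0.698715, f(t_1) = -0.708249
t_2 = 3.240000 - (-0.708249)·(3.240000 - 3.530000)/(-0.708249 - (-0.698715)) = 24.783751; f(t_2) = 20.591803
t_3 = 24.783751 - (20.591803)·(24.783751 - 3.240000)/(20.591803 - (-0.708249)) = 3.956352; f(t_3) = -0.621209
t_4 = 3.956352 - (-0.621209)·(3.956352 - 24.783751)/(-0.621209 - (20.591803)) = 4.566268; f(t_4) = -0.273075

4.56627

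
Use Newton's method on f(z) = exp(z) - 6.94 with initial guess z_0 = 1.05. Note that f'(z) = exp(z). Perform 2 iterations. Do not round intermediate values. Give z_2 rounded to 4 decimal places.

Newton update: z ← z − f(z)/f'(z).
z_0 = 1.050000: f = -4.082349, f' = 2.857651 → z_1 = 1.050000 - (-4.082349)/(2.857651) = 2.478568
z_1 = 2.478568: f = 4.984177, f' = 11.924177 → z_2 = 2.478568 - (4.984177)/(11.924177) = 2.060579

2.0606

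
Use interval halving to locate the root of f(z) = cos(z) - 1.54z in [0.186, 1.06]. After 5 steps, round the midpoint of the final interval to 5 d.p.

0.55472

f(0.186000) = 0.696312, f(1.060000) = -1.143528 (opposite signs)
step 1: m = 0.623000, f(m) = -0.147288 < 0 → root in [0.186000, 0.623000]
step 2: m = 0.404500, f(m) = 0.296369 > 0 → root in [0.404500, 0.623000]
step 3: m = 0.513750, f(m) = 0.079733 > 0 → root in [0.513750, 0.623000]
step 4: m = 0.568375, f(m) = -0.032521 < 0 → root in [0.513750, 0.568375]
step 5: m = 0.541063, f(m) = 0.023926 > 0 → root in [0.541063, 0.568375]
Midpoint of [0.541063, 0.568375] = 0.554719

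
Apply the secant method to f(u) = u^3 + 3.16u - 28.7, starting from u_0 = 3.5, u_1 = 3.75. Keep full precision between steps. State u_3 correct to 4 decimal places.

2.7690

Secant update: u_(k+1) = u_k − f(u_k)·(u_k − u_(k-1))/(f(u_k) − f(u_(k-1))).
f(u_0) = 25.235000, f(u_1) = 35.884375
u_2 = 3.750000 - (35.884375)·(3.750000 - 3.500000)/(35.884375 - (25.235000)) = 2.907594; f(u_2) = 5.069106
u_3 = 2.907594 - (5.069106)·(2.907594 - 3.750000)/(5.069106 - (35.884375)) = 2.769019; f(u_3) = 1.281454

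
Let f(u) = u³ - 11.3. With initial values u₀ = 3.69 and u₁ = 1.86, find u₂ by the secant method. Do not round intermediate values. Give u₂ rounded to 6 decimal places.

2.063230

f(u_0) = 38.943409, f(u_1) = -4.865144
u_2 = 1.860000 - (-4.865144)·(1.860000 - 3.690000)/(-4.865144 - (38.943409)) = 2.063230; f(u_2) = -2.516999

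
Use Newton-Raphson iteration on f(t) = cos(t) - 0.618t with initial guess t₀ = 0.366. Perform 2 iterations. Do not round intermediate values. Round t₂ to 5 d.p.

f'(t) = -sin(t) - 0.618
t_0 = 0.366000: f = 0.707578, f' = -0.975883 → t_1 = 0.366000 - (0.707578)/(-0.975883) = 1.091065
t_1 = 1.091065: f = -0.212737, f' = -1.505119 → t_2 = 1.091065 - (-0.212737)/(-1.505119) = 0.949722

0.94972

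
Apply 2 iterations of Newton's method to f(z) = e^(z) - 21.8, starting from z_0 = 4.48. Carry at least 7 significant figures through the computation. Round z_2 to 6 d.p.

3.251648

f'(z) = e^(z)
z_0 = 4.480000: f = 66.434673, f' = 88.234673 → z_1 = 4.480000 - (66.434673)/(88.234673) = 3.727068
z_1 = 3.727068: f = 19.757101, f' = 41.557101 → z_2 = 3.727068 - (19.757101)/(41.557101) = 3.251648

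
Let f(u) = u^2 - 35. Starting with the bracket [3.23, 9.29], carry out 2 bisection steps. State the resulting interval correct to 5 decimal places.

[4.74500, 6.26000]

f(3.230000) = -24.567100, f(9.290000) = 51.304100 (opposite signs)
step 1: m = 6.260000, f(m) = 4.187600 > 0 → root in [3.230000, 6.260000]
step 2: m = 4.745000, f(m) = -12.484975 < 0 → root in [4.745000, 6.260000]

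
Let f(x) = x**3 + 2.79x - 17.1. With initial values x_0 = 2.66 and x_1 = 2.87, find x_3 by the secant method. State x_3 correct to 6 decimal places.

f(x_0) = 9.142496, f(x_1) = 14.547203
x_2 = 2.870000 - (14.547203)·(2.870000 - 2.660000)/(14.547203 - (9.142496)) = 2.304768; f(x_2) = 1.573130
x_3 = 2.304768 - (1.573130)·(2.304768 - 2.870000)/(1.573130 - (14.547203)) = 2.236233; f(x_3) = 0.321901

2.236233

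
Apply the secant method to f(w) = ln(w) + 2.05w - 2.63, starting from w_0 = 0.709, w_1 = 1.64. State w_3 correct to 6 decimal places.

1.194451

Secant update: w_(k+1) = w_k − f(w_k)·(w_k − w_(k-1))/(f(w_k) − f(w_(k-1))).
f(w_0) = -1.520450, f(w_1) = 1.226696
w_2 = 1.640000 - (1.226696)·(1.640000 - 0.709000)/(1.226696 - (-1.520450)) = 1.224276; f(w_2) = 0.082116
w_3 = 1.224276 - (0.082116)·(1.224276 - 1.640000)/(0.082116 - (1.226696)) = 1.194451; f(w_3) = -0.003689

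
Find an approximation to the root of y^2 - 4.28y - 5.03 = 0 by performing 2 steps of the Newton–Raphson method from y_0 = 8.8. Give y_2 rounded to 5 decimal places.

Newton update: y ← y − f(y)/f'(y).
f'(y) = 2y - 4.28
y_0 = 8.800000: f = 34.746000, f' = 13.320000 → y_1 = 8.800000 - (34.746000)/(13.320000) = 6.191441
y_1 = 6.191441: f = 6.804578, f' = 8.102883 → y_2 = 6.191441 - (6.804578)/(8.102883) = 5.351669

5.35167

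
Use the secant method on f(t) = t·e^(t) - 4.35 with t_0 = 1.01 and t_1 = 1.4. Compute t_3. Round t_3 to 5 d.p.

1.24554

f(t_0) = -1.576943, f(t_1) = 1.327280
t_2 = 1.400000 - (1.327280)·(1.400000 - 1.010000)/(1.327280 - (-1.576943)) = 1.221763; f(t_2) = -0.204355
t_3 = 1.221763 - (-0.204355)·(1.221763 - 1.400000)/(-0.204355 - (1.327280)) = 1.245544; f(t_3) = -0.021952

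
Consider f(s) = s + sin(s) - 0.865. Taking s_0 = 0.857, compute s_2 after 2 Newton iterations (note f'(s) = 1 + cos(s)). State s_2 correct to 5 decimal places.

s_0 = 0.857000: f = 0.747882, f' = 1.654708 → s_1 = 0.857000 - (0.747882)/(1.654708) = 0.405028
s_1 = 0.405028: f = -0.065928, f' = 1.919091 → s_2 = 0.405028 - (-0.065928)/(1.919091) = 0.439381

0.43938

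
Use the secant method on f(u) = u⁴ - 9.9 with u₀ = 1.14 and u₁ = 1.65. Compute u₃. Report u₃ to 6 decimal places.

f(u_0) = -8.211040, f(u_1) = -2.487994
u_2 = 1.650000 - (-2.487994)·(1.650000 - 1.140000)/(-2.487994 - (-8.211040)) = 1.871714; f(u_2) = 2.373192
u_3 = 1.871714 - (2.373192)·(1.871714 - 1.650000)/(2.373192 - (-2.487994)) = 1.763475; f(u_3) = -0.228875

1.763475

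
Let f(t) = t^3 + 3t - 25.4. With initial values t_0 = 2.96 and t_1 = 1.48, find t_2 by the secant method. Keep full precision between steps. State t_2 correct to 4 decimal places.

f(t_0) = 9.414336, f(t_1) = -17.718208
t_2 = 1.480000 - (-17.718208)·(1.480000 - 2.960000)/(-17.718208 - (9.414336)) = 2.446476; f(t_2) = -3.417818

2.4465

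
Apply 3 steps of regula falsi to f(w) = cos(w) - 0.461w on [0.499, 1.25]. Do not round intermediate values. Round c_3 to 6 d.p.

f(0.499000) = 0.648023, f(1.250000) = -0.260928
step 1: c = 1.034414, f(c) = 0.034164 > 0 → new bracket [1.034414, 1.250000]
step 2: c = 1.059374, f(c) = 0.001047 > 0 → new bracket [1.059374, 1.250000]
step 3: c = 1.060136, f(c) = 0.000031 > 0 → new bracket [1.060136, 1.250000]

1.060136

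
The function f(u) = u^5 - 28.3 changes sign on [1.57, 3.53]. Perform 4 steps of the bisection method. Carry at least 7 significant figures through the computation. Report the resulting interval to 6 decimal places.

f(1.570000) = -18.761101, f(3.530000) = 519.817322 (opposite signs)
step 1: m = 2.550000, f(m) = 79.520391 > 0 → root in [1.570000, 2.550000]
step 2: m = 2.060000, f(m) = 8.796770 > 0 → root in [1.570000, 2.060000]
step 3: m = 1.815000, f(m) = -8.603768 < 0 → root in [1.815000, 2.060000]
step 4: m = 1.937500, f(m) = -0.997114 < 0 → root in [1.937500, 2.060000]

[1.937500, 2.060000]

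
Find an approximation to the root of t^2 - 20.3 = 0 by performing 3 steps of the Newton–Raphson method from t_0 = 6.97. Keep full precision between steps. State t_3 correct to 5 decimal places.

4.50559

f'(t) = 2t
t_0 = 6.970000: f = 28.280900, f' = 13.940000 → t_1 = 6.970000 - (28.280900)/(13.940000) = 4.941241
t_1 = 4.941241: f = 4.115863, f' = 9.882482 → t_2 = 4.941241 - (4.115863)/(9.882482) = 4.524760
t_2 = 4.524760: f = 0.173456, f' = 9.049521 → t_3 = 4.524760 - (0.173456)/(9.049521) = 4.505593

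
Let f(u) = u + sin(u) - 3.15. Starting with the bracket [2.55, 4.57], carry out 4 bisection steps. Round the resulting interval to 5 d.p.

[3.43375, 3.56000]

f(2.550000) = -0.042316, f(4.570000) = 0.430120 (opposite signs)
step 1: m = 3.560000, f(m) = 0.003694 > 0 → root in [2.550000, 3.560000]
step 2: m = 3.055000, f(m) = -0.008516 < 0 → root in [3.055000, 3.560000]
step 3: m = 3.307500, f(m) = -0.007647 < 0 → root in [3.307500, 3.560000]
step 4: m = 3.433750, f(m) = -0.004269 < 0 → root in [3.433750, 3.560000]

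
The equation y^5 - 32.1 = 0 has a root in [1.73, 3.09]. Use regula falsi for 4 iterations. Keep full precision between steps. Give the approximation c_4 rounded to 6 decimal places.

f(1.730000) = -16.603611, f(3.090000) = 249.603600
step 1: c = 1.814825, f(c) = -12.413285 < 0 → new bracket [1.814825, 3.090000]
step 2: c = 1.875237, f(c) = -8.911055 < 0 → new bracket [1.875237, 3.090000]
step 3: c = 1.917110, f(c) = -6.203833 < 0 → new bracket [1.917110, 3.090000]
step 4: c = 1.945555, f(c) = -4.224816 < 0 → new bracket [1.945555, 3.090000]

1.945555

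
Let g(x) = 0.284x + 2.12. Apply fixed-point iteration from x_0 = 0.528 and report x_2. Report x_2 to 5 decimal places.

x_1 = g(0.528000) = 2.269952
x_2 = g(2.269952) = 2.764666

2.76467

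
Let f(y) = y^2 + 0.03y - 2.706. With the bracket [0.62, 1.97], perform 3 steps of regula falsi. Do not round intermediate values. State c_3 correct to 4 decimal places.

1.6289

False-position update: c = (a·f(b) − b·f(a))/(f(b) − f(a)); replace the endpoint whose sign matches f(c).
f(0.620000) = -2.303000, f(1.970000) = 1.234000
step 1: c = 1.499008, f(c) = -0.414006 < 0 → new bracket [1.499008, 1.970000]
step 2: c = 1.617329, f(c) = -0.041728 < 0 → new bracket [1.617329, 1.970000]
step 3: c = 1.628864, f(c) = -0.003935 < 0 → new bracket [1.628864, 1.970000]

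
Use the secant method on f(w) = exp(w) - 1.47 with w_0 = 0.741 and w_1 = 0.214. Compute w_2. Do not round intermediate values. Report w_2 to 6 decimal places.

0.355883

f(w_0) = 0.628032, f(w_1) = -0.231377
w_2 = 0.214000 - (-0.231377)·(0.214000 - 0.741000)/(-0.231377 - (0.628032)) = 0.355883; f(w_2) = -0.042559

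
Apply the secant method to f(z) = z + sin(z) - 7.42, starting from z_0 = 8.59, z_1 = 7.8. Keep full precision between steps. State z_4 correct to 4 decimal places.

6.8778

f(z_0) = 1.911147, f(z_1) = 1.378543
z_2 = 7.800000 - (1.378543)·(7.800000 - 8.590000)/(1.378543 - (1.911147)) = 5.755237; f(z_2) = -2.168525
z_3 = 5.755237 - (-2.168525)·(5.755237 - 7.800000)/(-2.168525 - (1.378543)) = 7.005317; f(z_3) = 0.246303
z_4 = 7.005317 - (0.246303)·(7.005317 - 5.755237)/(0.246303 - (-2.168525)) = 6.877814; f(z_4) = 0.018015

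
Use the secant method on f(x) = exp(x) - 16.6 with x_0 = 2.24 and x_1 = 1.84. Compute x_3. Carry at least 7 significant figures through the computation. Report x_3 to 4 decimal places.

Secant update: x_(k+1) = x_k − f(x_k)·(x_k − x_(k-1))/(f(x_k) − f(x_(k-1))).
f(x_0) = -7.206669, f(x_1) = -10.303462
x_2 = 1.840000 - (-10.303462)·(1.840000 - 2.240000)/(-10.303462 - (-7.206669)) = 3.170856; f(x_2) = 7.227865
x_3 = 3.170856 - (7.227865)·(3.170856 - 1.840000)/(7.227865 - (-10.303462)) = 2.622167; f(x_3) = -2.834483

2.6222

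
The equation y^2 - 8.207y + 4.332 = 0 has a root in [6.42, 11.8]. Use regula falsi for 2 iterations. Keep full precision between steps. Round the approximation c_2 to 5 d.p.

7.44340

False-position update: c = (a·f(b) − b·f(a))/(f(b) − f(a)); replace the endpoint whose sign matches f(c).
f(6.420000) = -7.140540, f(11.800000) = 46.729400
step 1: c = 7.133127, f(c) = -3.328073 < 0 → new bracket [7.133127, 11.800000]
step 2: c = 7.443404, f(c) = -1.351752 < 0 → new bracket [7.443404, 11.800000]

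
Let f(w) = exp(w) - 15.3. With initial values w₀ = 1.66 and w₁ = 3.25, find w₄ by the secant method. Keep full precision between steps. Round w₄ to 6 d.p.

2.738946

f(w_0) = -10.040689, f(w_1) = 10.490340
w_2 = 3.250000 - (10.490340)·(3.250000 - 1.660000)/(10.490340 - (-10.040689)) = 2.437589; f(w_2) = -3.854591
w_3 = 2.437589 - (-3.854591)·(2.437589 - 3.250000)/(-3.854591 - (10.490340)) = 2.655890; f(w_3) = -1.062352
w_4 = 2.655890 - (-1.062352)·(2.655890 - 2.437589)/(-1.062352 - (-3.854591)) = 2.738946; f(w_4) = 0.170668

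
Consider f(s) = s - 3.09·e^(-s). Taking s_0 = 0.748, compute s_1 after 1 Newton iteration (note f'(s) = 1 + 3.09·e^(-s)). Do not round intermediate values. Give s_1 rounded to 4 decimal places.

Newton update: s ← s − f(s)/f'(s).
s_0 = 0.748000: f = -0.714535, f' = 2.462535 → s_1 = 0.748000 - (-0.714535)/(2.462535) = 1.038162

1.0382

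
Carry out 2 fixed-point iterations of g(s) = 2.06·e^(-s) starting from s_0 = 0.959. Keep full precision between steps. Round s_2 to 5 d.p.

0.93534

s_1 = g(0.959000) = 0.789548
s_2 = g(0.789548) = 0.935342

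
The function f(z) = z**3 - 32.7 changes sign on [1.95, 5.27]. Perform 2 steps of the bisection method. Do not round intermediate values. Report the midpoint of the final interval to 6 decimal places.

3.195000

f(1.950000) = -25.285125, f(5.270000) = 113.663183 (opposite signs)
step 1: m = 3.610000, f(m) = 14.345881 > 0 → root in [1.950000, 3.610000]
step 2: m = 2.780000, f(m) = -11.215048 < 0 → root in [2.780000, 3.610000]
Midpoint of [2.780000, 3.610000] = 3.195000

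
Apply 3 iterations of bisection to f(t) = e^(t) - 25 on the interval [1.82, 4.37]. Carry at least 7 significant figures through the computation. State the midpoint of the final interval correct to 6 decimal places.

f(1.820000) = -18.828142, f(4.370000) = 54.043632 (opposite signs)
step 1: m = 3.095000, f(m) = -2.912761 < 0 → root in [3.095000, 4.370000]
step 2: m = 3.732500, f(m) = 16.783436 > 0 → root in [3.095000, 3.732500]
step 3: m = 3.413750, f(m) = 5.378952 > 0 → root in [3.095000, 3.413750]
Midpoint of [3.095000, 3.413750] = 3.254375

3.254375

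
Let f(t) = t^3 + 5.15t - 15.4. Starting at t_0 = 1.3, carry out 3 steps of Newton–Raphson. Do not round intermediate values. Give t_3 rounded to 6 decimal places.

1.819904

f'(t) = 3t^2 + 5.15
t_0 = 1.300000: f = -6.508000, f' = 10.220000 → t_1 = 1.300000 - (-6.508000)/(10.220000) = 1.936791
t_1 = 1.936791: f = 1.839679, f' = 16.403474 → t_2 = 1.936791 - (1.839679)/(16.403474) = 1.824639
t_2 = 1.824639: f = 0.071672, f' = 15.137920 → t_3 = 1.824639 - (0.071672)/(15.137920) = 1.819904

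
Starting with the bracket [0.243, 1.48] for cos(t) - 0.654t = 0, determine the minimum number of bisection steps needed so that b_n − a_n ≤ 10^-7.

Initial width b − a = 1.48 − 0.243 = 1.237000.
After n steps the width is (b−a)/2^n; need (b−a)/2^n ≤ 10^-7.
So n ≥ log₂(1.237000/10^-7) = log₂(12370000.0000) ≈ 23.5603.
Hence n = 24.

24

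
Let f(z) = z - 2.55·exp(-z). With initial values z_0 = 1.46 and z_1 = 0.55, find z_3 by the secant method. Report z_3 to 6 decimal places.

Secant update: z_(k+1) = z_k − f(z_k)·(z_k − z_(k-1))/(f(z_k) − f(z_(k-1))).
f(z_0) = 0.867797, f(z_1) = -0.921222
z_2 = 0.550000 - (-0.921222)·(0.550000 - 1.460000)/(-0.921222 - (0.867797)) = 1.018587; f(z_2) = 0.097771
z_3 = 1.018587 - (0.097771)·(1.018587 - 0.550000)/(0.097771 - (-0.921222)) = 0.973627; f(z_3) = 0.010466

0.973627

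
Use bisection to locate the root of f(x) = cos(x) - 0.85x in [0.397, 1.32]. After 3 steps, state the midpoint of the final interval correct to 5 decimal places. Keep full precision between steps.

f(0.397000) = 0.584775, f(1.320000) = -0.873825 (opposite signs)
step 1: m = 0.858500, f(m) = -0.076152 < 0 → root in [0.397000, 0.858500]
step 2: m = 0.627750, f(m) = 0.275764 > 0 → root in [0.627750, 0.858500]
step 3: m = 0.743125, f(m) = 0.104702 > 0 → root in [0.743125, 0.858500]
Midpoint of [0.743125, 0.858500] = 0.800813

0.80081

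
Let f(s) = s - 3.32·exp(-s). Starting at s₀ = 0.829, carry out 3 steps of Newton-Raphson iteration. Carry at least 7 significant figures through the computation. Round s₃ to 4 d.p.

f'(s) = 1 + 3.32·exp(-s)
s_0 = 0.829000: f = -0.620132, f' = 2.449132 → s_1 = 0.829000 - (-0.620132)/(2.449132) = 1.082205
s_1 = 1.082205: f = -0.042769, f' = 2.124974 → s_2 = 1.082205 - (-0.042769)/(2.124974) = 1.102332
s_2 = 1.102332: f = -0.000226, f' = 2.102558 → s_3 = 1.102332 - (-0.000226)/(2.102558) = 1.102439

1.1024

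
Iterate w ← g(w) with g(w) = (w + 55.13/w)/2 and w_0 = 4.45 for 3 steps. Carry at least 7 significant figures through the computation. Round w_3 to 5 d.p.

7.42519

w_1 = g(4.450000) = 8.419382
w_2 = g(8.419382) = 7.483684
w_3 = g(7.483684) = 7.425188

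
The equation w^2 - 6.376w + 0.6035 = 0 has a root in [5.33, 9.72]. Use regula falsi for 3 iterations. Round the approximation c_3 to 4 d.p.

f(5.330000) = -4.971680, f(9.720000) = 33.107180
step 1: c = 5.903170, f(c) = -2.187694 < 0 → new bracket [5.903170, 9.720000]
step 2: c = 6.139750, f(c) = -0.847015 < 0 → new bracket [6.139750, 9.720000]
step 3: c = 6.229062, f(c) = -0.311783 < 0 → new bracket [6.229062, 9.720000]

6.2291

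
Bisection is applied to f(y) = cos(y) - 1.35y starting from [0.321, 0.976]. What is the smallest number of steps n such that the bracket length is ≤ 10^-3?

Initial width b − a = 0.976 − 0.321 = 0.655000.
After n steps the width is (b−a)/2^n; need (b−a)/2^n ≤ 10^-3.
So n ≥ log₂(0.655000/10^-3) = log₂(655.0000) ≈ 9.3554.
Hence n = 10.

10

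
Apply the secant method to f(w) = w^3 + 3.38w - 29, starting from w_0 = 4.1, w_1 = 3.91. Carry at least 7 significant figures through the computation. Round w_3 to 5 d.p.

f(w_0) = 53.779000, f(w_1) = 43.992271
w_2 = 3.910000 - (43.992271)·(3.910000 - 4.100000)/(43.992271 - (53.779000)) = 3.055932; f(w_2) = 9.867546
w_3 = 3.055932 - (9.867546)·(3.055932 - 3.910000)/(9.867546 - (43.992271)) = 2.808969; f(w_3) = 2.657936

2.80897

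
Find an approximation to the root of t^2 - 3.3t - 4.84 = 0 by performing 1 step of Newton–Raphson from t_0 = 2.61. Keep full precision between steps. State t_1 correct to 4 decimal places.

f'(t) = 2t - 3.3
t_0 = 2.610000: f = -6.640900, f' = 1.920000 → t_1 = 2.610000 - (-6.640900)/(1.920000) = 6.068802

6.0688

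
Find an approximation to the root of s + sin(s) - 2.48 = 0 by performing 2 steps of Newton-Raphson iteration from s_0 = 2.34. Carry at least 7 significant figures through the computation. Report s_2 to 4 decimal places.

Newton update: s ← s − f(s)/f'(s).
f'(s) = 1 + cos(s)
s_0 = 2.340000: f = 0.578465, f' = 0.304437 → s_1 = 2.340000 - (0.578465)/(0.304437) = 0.439885
s_1 = 0.439885: f = -1.614280, f' = 1.904801 → s_2 = 0.439885 - (-1.614280)/(1.904801) = 1.287364

1.2874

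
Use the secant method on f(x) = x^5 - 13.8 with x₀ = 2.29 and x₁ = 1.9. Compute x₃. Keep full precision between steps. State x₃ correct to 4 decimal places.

1.7108

f(x_0) = 49.176339, f(x_1) = 10.960990
x_2 = 1.900000 - (10.960990)·(1.900000 - 2.290000)/(10.960990 - (49.176339)) = 1.788140; f(x_2) = 4.481299
x_3 = 1.788140 - (4.481299)·(1.788140 - 1.900000)/(4.481299 - (10.960990)) = 1.710778; f(x_3) = 0.854401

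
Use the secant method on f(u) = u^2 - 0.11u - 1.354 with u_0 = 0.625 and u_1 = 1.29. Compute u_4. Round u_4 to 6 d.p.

1.219921

f(u_0) = -1.032125, f(u_1) = 0.168200
u_2 = 1.290000 - (0.168200)·(1.290000 - 0.625000)/(0.168200 - (-1.032125)) = 1.196814; f(u_2) = -0.053285
u_3 = 1.196814 - (-0.053285)·(1.196814 - 1.290000)/(-0.053285 - (0.168200)) = 1.219233; f(u_3) = -0.001586
u_4 = 1.219233 - (-0.001586)·(1.219233 - 1.196814)/(-0.001586 - (-0.053285)) = 1.219921; f(u_4) = 0.000016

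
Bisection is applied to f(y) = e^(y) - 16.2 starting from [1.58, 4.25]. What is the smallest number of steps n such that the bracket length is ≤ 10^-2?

Initial width b − a = 4.25 − 1.58 = 2.670000.
After n steps the width is (b−a)/2^n; need (b−a)/2^n ≤ 10^-2.
So n ≥ log₂(2.670000/10^-2) = log₂(267.0000) ≈ 8.0607.
Hence n = 9.

9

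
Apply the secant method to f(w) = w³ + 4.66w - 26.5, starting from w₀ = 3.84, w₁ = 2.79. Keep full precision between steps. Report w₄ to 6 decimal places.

2.466884

f(w_0) = 48.017504, f(w_1) = 8.219039
w_2 = 2.790000 - (8.219039)·(2.790000 - 3.840000)/(8.219039 - (48.017504)) = 2.573158; f(w_2) = 2.528154
w_3 = 2.573158 - (2.528154)·(2.573158 - 2.790000)/(2.528154 - (8.219039)) = 2.476826; f(w_3) = 0.236520
w_4 = 2.476826 - (0.236520)·(2.476826 - 2.573158)/(0.236520 - (2.528154)) = 2.466884; f(w_4) = 0.007942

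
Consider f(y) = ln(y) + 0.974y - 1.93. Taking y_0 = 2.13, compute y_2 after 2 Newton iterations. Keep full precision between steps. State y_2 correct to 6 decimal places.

1.538783

Newton update: y ← y − f(y)/f'(y).
f'(y) = 1/y + 0.974
y_0 = 2.130000: f = 0.900742, f' = 1.443484 → y_1 = 2.130000 - (0.900742)/(1.443484) = 1.505994
y_1 = 1.505994: f = -0.053708, f' = 1.638013 → y_2 = 1.505994 - (-0.053708)/(1.638013) = 1.538783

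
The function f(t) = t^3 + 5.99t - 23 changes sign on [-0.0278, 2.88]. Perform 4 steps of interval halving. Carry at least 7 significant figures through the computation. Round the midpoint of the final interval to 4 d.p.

f(-0.027800) = -23.166543, f(2.880000) = 18.139072 (opposite signs)
step 1: m = 1.426100, f(m) = -11.557314 < 0 → root in [1.426100, 2.880000]
step 2: m = 2.153050, f(m) = -0.122500 < 0 → root in [2.153050, 2.880000]
step 3: m = 2.516525, f(m) = 8.010881 > 0 → root in [2.153050, 2.516525]
step 4: m = 2.334788, f(m) = 3.712847 > 0 → root in [2.153050, 2.334788]
Midpoint of [2.153050, 2.334788] = 2.243919

2.2439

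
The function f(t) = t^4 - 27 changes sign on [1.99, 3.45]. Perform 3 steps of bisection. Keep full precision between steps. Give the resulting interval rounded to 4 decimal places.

[2.1725, 2.3550]

f(1.990000) = -11.317608, f(3.450000) = 114.669506 (opposite signs)
step 1: m = 2.720000, f(m) = 27.736323 > 0 → root in [1.990000, 2.720000]
step 2: m = 2.355000, f(m) = 3.758393 > 0 → root in [1.990000, 2.355000]
step 3: m = 2.172500, f(m) = -4.723901 < 0 → root in [2.172500, 2.355000]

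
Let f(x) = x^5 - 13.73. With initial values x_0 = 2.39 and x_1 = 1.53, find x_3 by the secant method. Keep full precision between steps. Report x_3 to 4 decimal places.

f(x_0) = 64.251127, f(x_1) = -5.345886
x_2 = 1.530000 - (-5.345886)·(1.530000 - 2.390000)/(-5.345886 - (64.251127)) = 1.596058; f(x_2) = -3.372766
x_3 = 1.596058 - (-3.372766)·(1.596058 - 1.530000)/(-3.372766 - (-5.345886)) = 1.708976; f(x_3) = 0.847372

1.7090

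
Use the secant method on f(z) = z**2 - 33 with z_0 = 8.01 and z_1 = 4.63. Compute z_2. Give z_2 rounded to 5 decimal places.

5.54480

f(z_0) = 31.160100, f(z_1) = -11.563100
z_2 = 4.630000 - (-11.563100)·(4.630000 - 8.010000)/(-11.563100 - (31.160100)) = 5.544802; f(z_2) = -2.255168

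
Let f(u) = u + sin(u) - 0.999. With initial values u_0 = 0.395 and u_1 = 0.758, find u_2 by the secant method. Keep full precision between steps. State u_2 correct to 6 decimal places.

Secant update: u_(k+1) = u_k − f(u_k)·(u_k − u_(k-1))/(f(u_k) − f(u_(k-1))).
f(u_0) = -0.219192, f(u_1) = 0.446470
u_2 = 0.758000 - (0.446470)·(0.758000 - 0.395000)/(0.446470 - (-0.219192)) = 0.514530; f(u_2) = 0.007656

0.514530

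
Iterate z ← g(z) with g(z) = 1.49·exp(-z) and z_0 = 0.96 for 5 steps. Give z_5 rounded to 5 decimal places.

z_1 = g(0.960000) = 0.570510
z_2 = g(0.570510) = 0.842203
z_3 = g(0.842203) = 0.641833
z_4 = g(0.641833) = 0.784227
z_5 = g(0.784227) = 0.680144

0.68014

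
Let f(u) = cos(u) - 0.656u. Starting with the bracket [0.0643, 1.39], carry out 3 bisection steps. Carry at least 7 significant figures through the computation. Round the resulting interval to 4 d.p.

[0.8929, 1.0586]

f(0.064300) = 0.955753, f(1.390000) = -0.732027 (opposite signs)
step 1: m = 0.727150, f(m) = 0.270062 > 0 → root in [0.727150, 1.390000]
step 2: m = 1.058575, f(m) = -0.204311 < 0 → root in [0.727150, 1.058575]
step 3: m = 0.892862, f(m) = 0.041467 > 0 → root in [0.892862, 1.058575]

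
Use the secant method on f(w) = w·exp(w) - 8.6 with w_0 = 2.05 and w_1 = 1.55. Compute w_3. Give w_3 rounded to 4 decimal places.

1.6524

Secant update: w_(k+1) = w_k − f(w_k)·(w_k − w_(k-1))/(f(w_k) − f(w_(k-1))).
f(w_0) = 7.324197, f(w_1) = -1.297221
w_2 = 1.550000 - (-1.297221)·(1.550000 - 2.050000)/(-1.297221 - (7.324197)) = 1.625232; f(w_2) = -0.344470
w_3 = 1.625232 - (-0.344470)·(1.625232 - 1.550000)/(-0.344470 - (-1.297221)) = 1.652433; f(w_3) = 0.025144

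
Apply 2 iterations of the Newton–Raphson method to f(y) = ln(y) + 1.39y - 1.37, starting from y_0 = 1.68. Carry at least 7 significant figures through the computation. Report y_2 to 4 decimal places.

Newton update: y ← y − f(y)/f'(y).
f'(y) = 1/y + 1.39
y_0 = 1.680000: f = 1.483994, f' = 1.985238 → y_1 = 1.680000 - (1.483994)/(1.985238) = 0.932486
y_1 = 0.932486: f = -0.143746, f' = 2.462402 → y_2 = 0.932486 - (-0.143746)/(2.462402) = 0.990862

0.9909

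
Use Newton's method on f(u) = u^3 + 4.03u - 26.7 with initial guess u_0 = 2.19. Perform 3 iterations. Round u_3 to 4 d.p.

2.5433

f'(u) = 3u^2 + 4.03
u_0 = 2.190000: f = -7.370841, f' = 18.418300 → u_1 = 2.190000 - (-7.370841)/(18.418300) = 2.590191
u_1 = 2.590191: f = 1.116297, f' = 24.157271 → u_2 = 2.590191 - (1.116297)/(24.157271) = 2.543982
u_2 = 2.543982: f = 0.016494, f' = 23.445527 → u_3 = 2.543982 - (0.016494)/(23.445527) = 2.543278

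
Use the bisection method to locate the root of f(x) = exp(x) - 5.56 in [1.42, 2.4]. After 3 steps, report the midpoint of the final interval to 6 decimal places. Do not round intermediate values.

f(1.420000) = -1.422880, f(2.400000) = 5.463176 (opposite signs)
step 1: m = 1.910000, f(m) = 1.193089 > 0 → root in [1.420000, 1.910000]
step 2: m = 1.665000, f(m) = -0.274327 < 0 → root in [1.665000, 1.910000]
step 3: m = 1.787500, f(m) = 0.414498 > 0 → root in [1.665000, 1.787500]
Midpoint of [1.665000, 1.787500] = 1.726250

1.726250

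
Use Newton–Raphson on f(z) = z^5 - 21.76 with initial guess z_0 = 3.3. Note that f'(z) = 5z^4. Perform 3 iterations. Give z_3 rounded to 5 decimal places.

z_0 = 3.300000: f = 369.593930, f' = 592.960500 → z_1 = 3.300000 - (369.593930)/(592.960500) = 2.676697
z_1 = 2.676697: f = 115.643007, f' = 256.665203 → z_2 = 2.676697 - (115.643007)/(256.665203) = 2.226137
z_2 = 2.226137: f = 32.911364, f' = 122.794221 → z_3 = 2.226137 - (32.911364)/(122.794221) = 1.958117

1.95812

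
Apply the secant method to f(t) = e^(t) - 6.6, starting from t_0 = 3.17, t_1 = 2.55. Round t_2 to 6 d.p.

f(t_0) = 17.207484, f(t_1) = 6.207104
t_2 = 2.550000 - (6.207104)·(2.550000 - 3.170000)/(6.207104 - (17.207484)) = 2.200157; f(t_2) = 2.426432

2.200157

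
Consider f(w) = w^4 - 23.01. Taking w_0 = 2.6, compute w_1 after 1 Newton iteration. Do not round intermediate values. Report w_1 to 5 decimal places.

Newton update: w ← w − f(w)/f'(w).
f'(w) = 4w^3
w_0 = 2.600000: f = 22.687600, f' = 70.304000 → w_1 = 2.600000 - (22.687600)/(70.304000) = 2.277293

2.27729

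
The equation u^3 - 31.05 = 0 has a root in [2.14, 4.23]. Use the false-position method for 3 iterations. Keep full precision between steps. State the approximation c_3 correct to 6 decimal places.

False-position update: c = (a·f(b) − b·f(a))/(f(b) − f(a)); replace the endpoint whose sign matches f(c).
f(2.140000) = -21.249656, f(4.230000) = 44.636967
step 1: c = 2.814064, f(c) = -8.765558 < 0 → new bracket [2.814064, 4.230000]
step 2: c = 3.046477, f(c) = -2.775572 < 0 → new bracket [3.046477, 4.230000]
step 3: c = 3.115762, f(c) = -0.802275 < 0 → new bracket [3.115762, 4.230000]

3.115762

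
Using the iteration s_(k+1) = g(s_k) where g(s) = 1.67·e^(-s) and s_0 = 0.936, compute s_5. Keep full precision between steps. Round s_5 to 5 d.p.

0.72956

s_1 = g(0.936000) = 0.654963
s_2 = g(0.654963) = 0.867500
s_3 = g(0.867500) = 0.701400
s_4 = g(0.701400) = 0.828137
s_5 = g(0.828137) = 0.729560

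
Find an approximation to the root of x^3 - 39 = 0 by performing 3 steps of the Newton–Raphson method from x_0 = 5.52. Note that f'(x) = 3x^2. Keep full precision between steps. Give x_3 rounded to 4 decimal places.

x_0 = 5.520000: f = 129.196608, f' = 91.411200 → x_1 = 5.520000 - (129.196608)/(91.411200) = 4.106644
x_1 = 4.106644: f = 30.256578, f' = 50.593564 → x_2 = 4.106644 - (30.256578)/(50.593564) = 3.508611
x_2 = 3.508611: f = 4.192249, f' = 36.931062 → x_3 = 3.508611 - (4.192249)/(36.931062) = 3.395096

3.3951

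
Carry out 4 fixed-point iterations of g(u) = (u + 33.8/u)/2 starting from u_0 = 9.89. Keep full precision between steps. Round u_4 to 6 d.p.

5.813777

u_1 = g(9.890000) = 6.653797
u_2 = g(6.653797) = 5.866802
u_3 = g(5.866802) = 5.814016
u_4 = g(5.814016) = 5.813777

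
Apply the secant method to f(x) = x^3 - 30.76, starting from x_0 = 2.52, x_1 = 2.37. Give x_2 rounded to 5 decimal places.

f(x_0) = -14.756992, f(x_1) = -17.447947
x_2 = 2.370000 - (-17.447947)·(2.370000 - 2.520000)/(-17.447947 - (-14.756992)) = 3.342589; f(x_2) = 6.586402

3.34259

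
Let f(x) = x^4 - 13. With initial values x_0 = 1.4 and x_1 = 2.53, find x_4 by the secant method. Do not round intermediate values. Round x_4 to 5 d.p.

Secant update: x_(k+1) = x_k − f(x_k)·(x_k − x_(k-1))/(f(x_k) − f(x_(k-1))).
f(x_0) = -9.158400, f(x_1) = 27.971521
x_2 = 2.530000 - (27.971521)·(2.530000 - 1.400000)/(27.971521 - (-9.158400)) = 1.678724; f(x_2) = -5.058236
x_3 = 1.678724 - (-5.058236)·(1.678724 - 2.530000)/(-5.058236 - (27.971521)) = 1.809090; f(x_3) = -2.288743
x_4 = 1.809090 - (-2.288743)·(1.809090 - 1.678724)/(-2.288743 - (-5.058236)) = 1.916826; f(x_4) = 0.499900

1.91683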